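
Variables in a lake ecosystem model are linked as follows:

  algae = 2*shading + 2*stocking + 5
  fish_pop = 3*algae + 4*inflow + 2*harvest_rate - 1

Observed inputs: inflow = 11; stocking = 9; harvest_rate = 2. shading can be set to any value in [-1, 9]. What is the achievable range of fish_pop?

110 to 170

Substituting into the algae equation gives algae = 2*shading + 23.
So fish_pop = 6*shading + 116.
Linear in shading, so extremes are at the endpoints: shading = -1 gives fish_pop = 110; shading = 9 gives fish_pop = 170.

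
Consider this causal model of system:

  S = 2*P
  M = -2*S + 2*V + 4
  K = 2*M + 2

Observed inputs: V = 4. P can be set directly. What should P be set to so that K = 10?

Substituting into the M equation gives M = -4*P + 12.
This gives K = -8*P + 26.
Solve -8*P + 26 = 10: P = (10 - 26) / -8 = 2.

P = 2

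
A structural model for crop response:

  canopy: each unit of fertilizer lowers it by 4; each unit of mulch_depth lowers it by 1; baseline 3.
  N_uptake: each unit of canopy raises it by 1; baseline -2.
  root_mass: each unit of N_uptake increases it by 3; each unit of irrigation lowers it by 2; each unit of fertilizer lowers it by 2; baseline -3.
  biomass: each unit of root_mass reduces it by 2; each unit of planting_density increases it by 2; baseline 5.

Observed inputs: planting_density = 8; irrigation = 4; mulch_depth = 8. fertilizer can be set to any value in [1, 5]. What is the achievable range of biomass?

113 to 225

Substituting into the canopy equation gives canopy = -4*fertilizer - 5.
N_uptake becomes -4*fertilizer - 7.
Substituting into the root_mass equation gives root_mass = -14*fertilizer - 32.
Substituting into the biomass equation gives biomass = 28*fertilizer + 85.
Linear in fertilizer, so extremes are at the endpoints: fertilizer = 1 gives biomass = 113; fertilizer = 5 gives biomass = 225.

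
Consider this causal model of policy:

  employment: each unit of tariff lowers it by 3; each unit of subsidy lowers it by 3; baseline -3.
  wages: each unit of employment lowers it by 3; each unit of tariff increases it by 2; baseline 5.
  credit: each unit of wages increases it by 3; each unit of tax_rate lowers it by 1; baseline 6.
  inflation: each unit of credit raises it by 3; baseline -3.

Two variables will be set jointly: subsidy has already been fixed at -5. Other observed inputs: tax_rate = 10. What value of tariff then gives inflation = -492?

With subsidy held at -5:
Substituting into the employment equation gives employment = -3*tariff + 12.
Substituting into the wages equation gives wages = 11*tariff - 31.
credit becomes 33*tariff - 97.
So inflation = 99*tariff - 294.
Solve 99*tariff - 294 = -492: tariff = (-492 + 294) / 99 = -2.

tariff = -2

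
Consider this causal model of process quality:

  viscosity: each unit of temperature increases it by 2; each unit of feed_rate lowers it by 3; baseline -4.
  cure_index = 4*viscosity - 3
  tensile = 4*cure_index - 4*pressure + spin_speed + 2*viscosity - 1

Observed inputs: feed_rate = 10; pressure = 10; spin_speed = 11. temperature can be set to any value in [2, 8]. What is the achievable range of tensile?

-582 to -366

Substituting into the viscosity equation gives viscosity = 2*temperature - 34.
cure_index becomes 8*temperature - 139.
This gives tensile = 36*temperature - 654.
Linear in temperature, so extremes are at the endpoints: temperature = 2 gives tensile = -582; temperature = 8 gives tensile = -366.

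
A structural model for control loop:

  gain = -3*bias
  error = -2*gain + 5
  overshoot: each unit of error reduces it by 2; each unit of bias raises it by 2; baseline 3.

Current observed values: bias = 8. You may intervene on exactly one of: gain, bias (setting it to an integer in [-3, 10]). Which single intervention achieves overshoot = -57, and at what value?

set bias = 5

Intervening on gain: overshoot = 4*gain + 9. Reaching -57 requires gain = -33/2, not an integer.
Intervening on bias: with other inputs at their observed values, overshoot = -10*bias - 7. Solving for -57 gives bias = 5, within [-3, 10].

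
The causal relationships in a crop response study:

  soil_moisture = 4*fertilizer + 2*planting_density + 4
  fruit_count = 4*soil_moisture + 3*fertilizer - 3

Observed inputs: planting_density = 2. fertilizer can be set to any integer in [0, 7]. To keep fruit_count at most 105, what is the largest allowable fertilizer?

Substituting into the soil_moisture equation gives soil_moisture = 4*fertilizer + 8.
fruit_count becomes 19*fertilizer + 29.
Require 19*fertilizer + 29 ≤ 105, so fertilizer ≤ 4.
The largest integer in [0, 7] satisfying this is 4.

fertilizer = 4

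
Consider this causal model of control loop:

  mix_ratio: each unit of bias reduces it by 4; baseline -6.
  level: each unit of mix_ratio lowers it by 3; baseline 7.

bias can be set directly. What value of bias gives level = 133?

bias = 9

Substituting into the level equation gives level = 12*bias + 25.
Solve 12*bias + 25 = 133: bias = (133 - 25) / 12 = 9.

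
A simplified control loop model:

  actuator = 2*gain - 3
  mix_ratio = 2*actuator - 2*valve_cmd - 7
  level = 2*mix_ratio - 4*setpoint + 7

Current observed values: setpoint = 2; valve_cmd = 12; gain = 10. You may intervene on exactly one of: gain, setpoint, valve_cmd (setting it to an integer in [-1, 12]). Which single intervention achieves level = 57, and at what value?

set valve_cmd = -1

Intervening on gain: level = 8*gain - 75. Reaching 57 requires gain = 33/2, not an integer.
Intervening on setpoint: level = -4*setpoint + 13. Reaching 57 requires setpoint = -11, outside [-1, 12].
Intervening on valve_cmd: with other inputs at their observed values, level = -4*valve_cmd + 53. Solving for 57 gives valve_cmd = -1, within [-1, 12].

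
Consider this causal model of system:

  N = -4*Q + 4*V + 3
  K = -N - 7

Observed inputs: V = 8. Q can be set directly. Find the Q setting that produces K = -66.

Q = -6

Substituting into the N equation gives N = -4*Q + 35.
Substituting into the K equation gives K = 4*Q - 42.
Solve 4*Q - 42 = -66: Q = (-66 + 42) / 4 = -6.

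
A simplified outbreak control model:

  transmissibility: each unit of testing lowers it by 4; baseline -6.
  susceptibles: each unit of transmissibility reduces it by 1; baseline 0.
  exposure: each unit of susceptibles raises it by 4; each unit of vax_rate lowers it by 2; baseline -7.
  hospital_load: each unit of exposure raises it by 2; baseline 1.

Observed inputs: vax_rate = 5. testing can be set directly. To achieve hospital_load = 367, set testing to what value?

testing = 11

Substituting into the susceptibles equation gives susceptibles = 4*testing + 6.
Substituting into the exposure equation gives exposure = 16*testing + 7.
This gives hospital_load = 32*testing + 15.
Solve 32*testing + 15 = 367: testing = (367 - 15) / 32 = 11.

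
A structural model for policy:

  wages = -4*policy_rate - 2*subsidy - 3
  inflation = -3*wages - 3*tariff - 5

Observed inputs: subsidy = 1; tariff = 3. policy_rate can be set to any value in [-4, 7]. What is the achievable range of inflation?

-47 to 85

Substituting into the wages equation gives wages = -4*policy_rate - 5.
inflation becomes 12*policy_rate + 1.
Linear in policy_rate, so extremes are at the endpoints: policy_rate = -4 gives inflation = -47; policy_rate = 7 gives inflation = 85.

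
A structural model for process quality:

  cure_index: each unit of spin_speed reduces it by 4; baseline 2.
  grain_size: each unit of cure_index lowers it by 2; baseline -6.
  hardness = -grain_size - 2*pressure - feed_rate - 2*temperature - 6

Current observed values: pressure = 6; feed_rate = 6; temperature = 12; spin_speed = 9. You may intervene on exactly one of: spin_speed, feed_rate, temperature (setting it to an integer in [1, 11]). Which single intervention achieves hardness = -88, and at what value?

set temperature = 1

Intervening on spin_speed: hardness = -8*spin_speed - 38. Reaching -88 requires spin_speed = 25/4, not an integer.
Intervening on feed_rate: hardness = -feed_rate - 104. Reaching -88 requires feed_rate = -16, outside [1, 11].
Intervening on temperature: with other inputs at their observed values, hardness = -2*temperature - 86. Solving for -88 gives temperature = 1, within [1, 11].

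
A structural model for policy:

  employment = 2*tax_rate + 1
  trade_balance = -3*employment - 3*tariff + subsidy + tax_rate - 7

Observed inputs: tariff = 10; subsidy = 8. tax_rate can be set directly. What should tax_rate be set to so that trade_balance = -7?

tax_rate = -5

Substituting into the trade_balance equation gives trade_balance = -5*tax_rate - 32.
Solve -5*tax_rate - 32 = -7: tax_rate = (-7 + 32) / -5 = -5.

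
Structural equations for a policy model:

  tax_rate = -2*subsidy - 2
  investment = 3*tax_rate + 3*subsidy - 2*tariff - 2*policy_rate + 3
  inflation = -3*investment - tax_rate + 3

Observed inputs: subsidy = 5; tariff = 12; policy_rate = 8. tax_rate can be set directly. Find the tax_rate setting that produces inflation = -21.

tax_rate = 9

Intervening on tax_rate fixes its value directly, overriding its dependence on subsidy.
Substituting into the investment equation gives investment = 3*tax_rate - 22.
This gives inflation = -10*tax_rate + 69.
Solve -10*tax_rate + 69 = -21: tax_rate = (-21 - 69) / -10 = 9.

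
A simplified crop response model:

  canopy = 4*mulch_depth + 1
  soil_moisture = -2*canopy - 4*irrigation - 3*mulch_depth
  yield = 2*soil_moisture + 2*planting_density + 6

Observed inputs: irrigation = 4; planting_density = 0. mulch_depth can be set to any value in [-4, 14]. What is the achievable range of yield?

Substituting into the soil_moisture equation gives soil_moisture = -11*mulch_depth - 18.
So yield = -22*mulch_depth - 30.
Linear in mulch_depth, so extremes are at the endpoints: mulch_depth = -4 gives yield = 58; mulch_depth = 14 gives yield = -338.

-338 to 58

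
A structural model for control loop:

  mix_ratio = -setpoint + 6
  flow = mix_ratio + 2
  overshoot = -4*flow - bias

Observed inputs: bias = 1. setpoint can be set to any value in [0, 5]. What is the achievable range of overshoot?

Substituting into the flow equation gives flow = -setpoint + 8.
overshoot becomes 4*setpoint - 33.
Linear in setpoint, so extremes are at the endpoints: setpoint = 0 gives overshoot = -33; setpoint = 5 gives overshoot = -13.

-33 to -13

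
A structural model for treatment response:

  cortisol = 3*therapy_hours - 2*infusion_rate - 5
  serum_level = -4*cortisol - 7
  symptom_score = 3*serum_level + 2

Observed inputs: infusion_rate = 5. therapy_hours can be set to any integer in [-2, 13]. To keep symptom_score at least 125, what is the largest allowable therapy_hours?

therapy_hours = 1

Substituting into the cortisol equation gives cortisol = 3*therapy_hours - 15.
Substituting into the serum_level equation gives serum_level = -12*therapy_hours + 53.
This gives symptom_score = -36*therapy_hours + 161.
Require -36*therapy_hours + 161 ≥ 125, so therapy_hours ≤ 1.
The largest integer in [-2, 13] satisfying this is 1.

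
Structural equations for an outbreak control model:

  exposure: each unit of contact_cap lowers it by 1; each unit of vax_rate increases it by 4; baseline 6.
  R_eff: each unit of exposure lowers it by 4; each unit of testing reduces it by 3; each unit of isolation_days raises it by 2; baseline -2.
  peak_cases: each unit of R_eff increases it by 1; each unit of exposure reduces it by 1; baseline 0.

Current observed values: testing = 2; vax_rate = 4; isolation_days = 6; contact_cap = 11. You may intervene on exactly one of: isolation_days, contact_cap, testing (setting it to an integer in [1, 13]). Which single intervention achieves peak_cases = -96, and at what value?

Intervening on isolation_days: peak_cases = 2*isolation_days - 63. Reaching -96 requires isolation_days = -33/2, not an integer.
Intervening on contact_cap: with other inputs at their observed values, peak_cases = 5*contact_cap - 106. Solving for -96 gives contact_cap = 2, within [1, 13].
Intervening on testing: peak_cases = -3*testing - 45. Reaching -96 requires testing = 17, outside [1, 13].

set contact_cap = 2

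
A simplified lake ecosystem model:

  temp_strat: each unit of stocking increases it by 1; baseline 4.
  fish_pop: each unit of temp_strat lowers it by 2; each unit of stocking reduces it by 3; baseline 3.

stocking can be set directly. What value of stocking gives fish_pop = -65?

Substituting into the fish_pop equation gives fish_pop = -5*stocking - 5.
Solve -5*stocking - 5 = -65: stocking = (-65 + 5) / -5 = 12.

stocking = 12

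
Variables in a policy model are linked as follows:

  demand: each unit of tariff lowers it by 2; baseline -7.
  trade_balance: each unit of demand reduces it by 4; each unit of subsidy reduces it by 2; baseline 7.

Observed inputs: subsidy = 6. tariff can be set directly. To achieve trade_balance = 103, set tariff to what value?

Substituting into the trade_balance equation gives trade_balance = 8*tariff + 23.
Solve 8*tariff + 23 = 103: tariff = (103 - 23) / 8 = 10.

tariff = 10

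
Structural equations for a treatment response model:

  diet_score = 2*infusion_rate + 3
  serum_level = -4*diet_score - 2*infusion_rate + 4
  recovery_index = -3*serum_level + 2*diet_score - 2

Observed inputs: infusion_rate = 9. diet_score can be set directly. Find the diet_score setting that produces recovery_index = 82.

Intervening on diet_score fixes its value directly, overriding its dependence on infusion_rate.
Substituting into the serum_level equation gives serum_level = -4*diet_score - 14.
This gives recovery_index = 14*diet_score + 40.
Solve 14*diet_score + 40 = 82: diet_score = (82 - 40) / 14 = 3.

diet_score = 3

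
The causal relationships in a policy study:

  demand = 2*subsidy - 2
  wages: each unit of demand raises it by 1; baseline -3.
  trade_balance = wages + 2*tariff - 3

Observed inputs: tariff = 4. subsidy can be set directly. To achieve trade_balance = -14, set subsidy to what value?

Substituting into the wages equation gives wages = 2*subsidy - 5.
This gives trade_balance = 2*subsidy.
Solve 2*subsidy = -14: subsidy = -14 / 2 = -7.

subsidy = -7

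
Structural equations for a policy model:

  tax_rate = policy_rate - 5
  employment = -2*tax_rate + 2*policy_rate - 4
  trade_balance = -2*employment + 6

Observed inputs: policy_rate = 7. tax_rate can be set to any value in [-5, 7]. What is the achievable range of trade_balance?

-34 to 14

Intervening on tax_rate fixes its value directly, overriding its dependence on policy_rate.
Substituting into the employment equation gives employment = -2*tax_rate + 10.
This gives trade_balance = 4*tax_rate - 14.
Linear in tax_rate, so extremes are at the endpoints: tax_rate = -5 gives trade_balance = -34; tax_rate = 7 gives trade_balance = 14.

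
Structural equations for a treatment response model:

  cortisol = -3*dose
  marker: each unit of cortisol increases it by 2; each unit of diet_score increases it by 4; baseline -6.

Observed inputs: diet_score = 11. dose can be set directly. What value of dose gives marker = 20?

Substituting into the marker equation gives marker = -6*dose + 38.
Solve -6*dose + 38 = 20: dose = (20 - 38) / -6 = 3.

dose = 3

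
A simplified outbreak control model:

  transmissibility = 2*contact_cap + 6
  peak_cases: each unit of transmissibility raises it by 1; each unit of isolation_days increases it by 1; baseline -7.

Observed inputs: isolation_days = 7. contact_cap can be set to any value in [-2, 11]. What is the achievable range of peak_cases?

Substituting into the peak_cases equation gives peak_cases = 2*contact_cap + 6.
Linear in contact_cap, so extremes are at the endpoints: contact_cap = -2 gives peak_cases = 2; contact_cap = 11 gives peak_cases = 28.

2 to 28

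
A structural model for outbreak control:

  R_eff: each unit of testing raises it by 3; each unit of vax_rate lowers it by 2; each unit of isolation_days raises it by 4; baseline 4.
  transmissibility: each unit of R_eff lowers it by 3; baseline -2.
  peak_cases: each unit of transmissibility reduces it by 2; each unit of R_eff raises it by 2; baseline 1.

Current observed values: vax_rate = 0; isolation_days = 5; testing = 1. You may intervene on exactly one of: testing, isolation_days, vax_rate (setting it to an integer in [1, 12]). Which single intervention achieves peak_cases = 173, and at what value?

Intervening on testing: peak_cases = 24*testing + 197. Reaching 173 requires testing = -1, outside [1, 12].
Intervening on isolation_days: peak_cases = 32*isolation_days + 61. Reaching 173 requires isolation_days = 7/2, not an integer.
Intervening on vax_rate: with other inputs at their observed values, peak_cases = -16*vax_rate + 221. Solving for 173 gives vax_rate = 3, within [1, 12].

set vax_rate = 3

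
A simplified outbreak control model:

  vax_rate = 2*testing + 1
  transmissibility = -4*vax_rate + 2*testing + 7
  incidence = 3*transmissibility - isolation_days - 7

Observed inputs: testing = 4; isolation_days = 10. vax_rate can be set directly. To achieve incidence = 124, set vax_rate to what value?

Intervening on vax_rate fixes its value directly, overriding its dependence on testing.
Substituting into the transmissibility equation gives transmissibility = -4*vax_rate + 15.
So incidence = -12*vax_rate + 28.
Solve -12*vax_rate + 28 = 124: vax_rate = (124 - 28) / -12 = -8.

vax_rate = -8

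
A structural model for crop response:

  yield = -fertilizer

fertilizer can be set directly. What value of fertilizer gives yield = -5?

Solve -fertilizer = -5: fertilizer = -5 / -1 = 5.

fertilizer = 5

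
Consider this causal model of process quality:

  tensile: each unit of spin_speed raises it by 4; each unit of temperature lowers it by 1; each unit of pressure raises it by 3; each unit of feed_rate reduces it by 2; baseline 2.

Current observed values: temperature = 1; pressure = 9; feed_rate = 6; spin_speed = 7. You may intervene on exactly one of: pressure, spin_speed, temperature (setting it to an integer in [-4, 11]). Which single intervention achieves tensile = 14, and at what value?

Intervening on pressure: with other inputs at their observed values, tensile = 3*pressure + 17. Solving for 14 gives pressure = -1, within [-4, 11].
Intervening on spin_speed: tensile = 4*spin_speed + 16. Reaching 14 requires spin_speed = -1/2, not an integer.
Intervening on temperature: tensile = -temperature + 45. Reaching 14 requires temperature = 31, outside [-4, 11].

set pressure = -1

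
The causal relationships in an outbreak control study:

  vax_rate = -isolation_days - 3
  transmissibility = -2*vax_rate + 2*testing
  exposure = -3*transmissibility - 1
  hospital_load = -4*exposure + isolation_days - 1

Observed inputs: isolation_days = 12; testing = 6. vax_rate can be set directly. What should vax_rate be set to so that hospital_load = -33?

Intervening on vax_rate fixes its value directly, overriding its dependence on isolation_days.
Substituting into the transmissibility equation gives transmissibility = -2*vax_rate + 12.
exposure becomes 6*vax_rate - 37.
This gives hospital_load = -24*vax_rate + 159.
Solve -24*vax_rate + 159 = -33: vax_rate = (-33 - 159) / -24 = 8.

vax_rate = 8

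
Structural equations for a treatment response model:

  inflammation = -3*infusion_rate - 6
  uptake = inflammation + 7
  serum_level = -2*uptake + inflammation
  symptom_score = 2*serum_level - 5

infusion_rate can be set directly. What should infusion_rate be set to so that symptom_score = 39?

Substituting into the uptake equation gives uptake = -3*infusion_rate + 1.
Substituting into the serum_level equation gives serum_level = 3*infusion_rate - 8.
Substituting into the symptom_score equation gives symptom_score = 6*infusion_rate - 21.
Solve 6*infusion_rate - 21 = 39: infusion_rate = (39 + 21) / 6 = 10.

infusion_rate = 10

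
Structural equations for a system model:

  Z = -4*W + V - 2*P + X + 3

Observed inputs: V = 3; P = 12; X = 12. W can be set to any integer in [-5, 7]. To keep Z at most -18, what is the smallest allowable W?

W = 3

Substituting into the Z equation gives Z = -4*W - 6.
Require -4*W - 6 ≤ -18, so W ≥ 3.
The smallest integer in [-5, 7] satisfying this is 3.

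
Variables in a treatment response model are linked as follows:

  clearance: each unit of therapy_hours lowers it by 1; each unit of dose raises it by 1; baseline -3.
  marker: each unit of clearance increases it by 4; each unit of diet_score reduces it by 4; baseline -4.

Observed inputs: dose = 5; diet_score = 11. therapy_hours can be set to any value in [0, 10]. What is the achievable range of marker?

-80 to -40

Substituting into the clearance equation gives clearance = -therapy_hours + 2.
This gives marker = -4*therapy_hours - 40.
Linear in therapy_hours, so extremes are at the endpoints: therapy_hours = 0 gives marker = -40; therapy_hours = 10 gives marker = -80.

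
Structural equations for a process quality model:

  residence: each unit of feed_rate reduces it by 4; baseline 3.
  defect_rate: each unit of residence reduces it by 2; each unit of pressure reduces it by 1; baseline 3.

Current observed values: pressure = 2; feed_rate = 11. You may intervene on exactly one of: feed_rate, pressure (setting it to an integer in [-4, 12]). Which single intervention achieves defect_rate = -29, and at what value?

set feed_rate = -3

Intervening on feed_rate: with other inputs at their observed values, defect_rate = 8*feed_rate - 5. Solving for -29 gives feed_rate = -3, within [-4, 12].
Intervening on pressure: defect_rate = -pressure + 85. Reaching -29 requires pressure = 114, outside [-4, 12].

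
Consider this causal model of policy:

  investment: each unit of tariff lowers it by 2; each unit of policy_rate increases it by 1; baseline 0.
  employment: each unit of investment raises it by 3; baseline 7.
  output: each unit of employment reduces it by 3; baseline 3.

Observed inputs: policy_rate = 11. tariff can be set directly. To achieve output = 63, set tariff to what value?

Substituting into the investment equation gives investment = -2*tariff + 11.
employment becomes -6*tariff + 40.
output becomes 18*tariff - 117.
Solve 18*tariff - 117 = 63: tariff = (63 + 117) / 18 = 10.

tariff = 10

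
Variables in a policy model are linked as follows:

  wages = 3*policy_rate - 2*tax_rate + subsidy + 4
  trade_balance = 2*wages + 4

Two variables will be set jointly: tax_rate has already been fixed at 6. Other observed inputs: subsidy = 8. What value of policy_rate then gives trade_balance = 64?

With tax_rate held at 6:
Substituting into the wages equation gives wages = 3*policy_rate.
Substituting into the trade_balance equation gives trade_balance = 6*policy_rate + 4.
Solve 6*policy_rate + 4 = 64: policy_rate = (64 - 4) / 6 = 10.

policy_rate = 10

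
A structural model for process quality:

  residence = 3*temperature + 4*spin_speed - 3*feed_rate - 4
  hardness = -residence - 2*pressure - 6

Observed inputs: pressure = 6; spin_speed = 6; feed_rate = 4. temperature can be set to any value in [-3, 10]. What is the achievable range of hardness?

Substituting into the residence equation gives residence = 3*temperature + 8.
Substituting into the hardness equation gives hardness = -3*temperature - 26.
Linear in temperature, so extremes are at the endpoints: temperature = -3 gives hardness = -17; temperature = 10 gives hardness = -56.

-56 to -17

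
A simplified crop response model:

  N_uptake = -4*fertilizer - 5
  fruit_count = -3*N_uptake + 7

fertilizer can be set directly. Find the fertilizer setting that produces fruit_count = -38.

Substituting into the fruit_count equation gives fruit_count = 12*fertilizer + 22.
Solve 12*fertilizer + 22 = -38: fertilizer = (-38 - 22) / 12 = -5.

fertilizer = -5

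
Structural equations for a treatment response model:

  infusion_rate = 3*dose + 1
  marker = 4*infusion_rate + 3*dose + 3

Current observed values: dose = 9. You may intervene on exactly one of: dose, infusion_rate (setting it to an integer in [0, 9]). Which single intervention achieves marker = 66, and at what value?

set infusion_rate = 9

Intervening on dose: marker = 15*dose + 7. Reaching 66 requires dose = 59/15, not an integer.
Intervening on infusion_rate: with other inputs at their observed values, marker = 4*infusion_rate + 30. Solving for 66 gives infusion_rate = 9, within [0, 9].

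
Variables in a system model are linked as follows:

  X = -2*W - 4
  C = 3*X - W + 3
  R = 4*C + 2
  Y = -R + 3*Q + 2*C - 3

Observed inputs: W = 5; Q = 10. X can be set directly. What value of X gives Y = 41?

X = -2

Intervening on X fixes its value directly, overriding its dependence on W.
Substituting into the C equation gives C = 3*X - 2.
This gives R = 12*X - 6.
So Y = -6*X + 29.
Solve -6*X + 29 = 41: X = (41 - 29) / -6 = -2.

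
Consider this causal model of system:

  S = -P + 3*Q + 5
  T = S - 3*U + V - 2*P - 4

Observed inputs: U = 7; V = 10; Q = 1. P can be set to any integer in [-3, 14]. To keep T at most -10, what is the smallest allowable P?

P = 1

Substituting into the S equation gives S = -P + 8.
T becomes -3*P - 7.
Require -3*P - 7 ≤ -10, so P ≥ 1.
The smallest integer in [-3, 14] satisfying this is 1.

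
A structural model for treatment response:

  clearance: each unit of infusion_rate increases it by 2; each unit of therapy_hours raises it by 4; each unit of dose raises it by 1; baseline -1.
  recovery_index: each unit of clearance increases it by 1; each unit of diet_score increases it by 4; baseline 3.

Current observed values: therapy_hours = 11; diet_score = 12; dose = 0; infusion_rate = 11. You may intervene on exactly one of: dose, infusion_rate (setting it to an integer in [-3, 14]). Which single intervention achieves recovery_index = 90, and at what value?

Intervening on dose: recovery_index = dose + 116. Reaching 90 requires dose = -26, outside [-3, 14].
Intervening on infusion_rate: with other inputs at their observed values, recovery_index = 2*infusion_rate + 94. Solving for 90 gives infusion_rate = -2, within [-3, 14].

set infusion_rate = -2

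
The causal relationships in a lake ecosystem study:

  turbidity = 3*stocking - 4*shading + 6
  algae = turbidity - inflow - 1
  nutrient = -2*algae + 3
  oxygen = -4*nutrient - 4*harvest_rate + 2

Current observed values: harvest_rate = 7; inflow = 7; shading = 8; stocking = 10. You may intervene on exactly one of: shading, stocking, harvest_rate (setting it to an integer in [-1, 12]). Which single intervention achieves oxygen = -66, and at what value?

Intervening on shading: oxygen = -32*shading + 186. Reaching -66 requires shading = 63/8, not an integer.
Intervening on stocking: oxygen = 24*stocking - 310. Reaching -66 requires stocking = 61/6, not an integer.
Intervening on harvest_rate: with other inputs at their observed values, oxygen = -4*harvest_rate - 42. Solving for -66 gives harvest_rate = 6, within [-1, 12].

set harvest_rate = 6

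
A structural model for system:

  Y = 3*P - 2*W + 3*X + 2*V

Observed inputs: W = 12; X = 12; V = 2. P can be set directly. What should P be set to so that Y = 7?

Substituting into the Y equation gives Y = 3*P + 16.
Solve 3*P + 16 = 7: P = (7 - 16) / 3 = -3.

P = -3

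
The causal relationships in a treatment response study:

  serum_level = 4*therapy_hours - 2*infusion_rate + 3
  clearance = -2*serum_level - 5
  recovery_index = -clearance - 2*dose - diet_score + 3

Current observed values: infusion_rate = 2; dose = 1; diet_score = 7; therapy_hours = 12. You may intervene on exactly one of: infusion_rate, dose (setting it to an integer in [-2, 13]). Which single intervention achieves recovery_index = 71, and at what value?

set dose = 12

Intervening on infusion_rate: recovery_index = -4*infusion_rate + 101. Reaching 71 requires infusion_rate = 15/2, not an integer.
Intervening on dose: with other inputs at their observed values, recovery_index = -2*dose + 95. Solving for 71 gives dose = 12, within [-2, 13].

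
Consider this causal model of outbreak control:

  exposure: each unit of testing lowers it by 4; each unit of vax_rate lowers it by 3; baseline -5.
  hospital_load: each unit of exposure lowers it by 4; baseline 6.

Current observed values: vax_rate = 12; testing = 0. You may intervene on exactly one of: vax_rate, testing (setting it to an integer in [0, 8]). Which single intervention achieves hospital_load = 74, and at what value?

Intervening on vax_rate: with other inputs at their observed values, hospital_load = 12*vax_rate + 26. Solving for 74 gives vax_rate = 4, within [0, 8].
Intervening on testing: hospital_load = 16*testing + 170. Reaching 74 requires testing = -6, outside [0, 8].

set vax_rate = 4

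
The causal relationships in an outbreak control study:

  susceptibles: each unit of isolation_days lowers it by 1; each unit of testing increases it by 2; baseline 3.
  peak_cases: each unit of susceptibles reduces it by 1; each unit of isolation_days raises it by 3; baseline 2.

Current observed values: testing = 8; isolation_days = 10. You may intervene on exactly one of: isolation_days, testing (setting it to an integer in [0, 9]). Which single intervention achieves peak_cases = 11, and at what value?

Intervening on isolation_days: with other inputs at their observed values, peak_cases = 4*isolation_days - 17. Solving for 11 gives isolation_days = 7, within [0, 9].
Intervening on testing: peak_cases = -2*testing + 39. Reaching 11 requires testing = 14, outside [0, 9].

set isolation_days = 7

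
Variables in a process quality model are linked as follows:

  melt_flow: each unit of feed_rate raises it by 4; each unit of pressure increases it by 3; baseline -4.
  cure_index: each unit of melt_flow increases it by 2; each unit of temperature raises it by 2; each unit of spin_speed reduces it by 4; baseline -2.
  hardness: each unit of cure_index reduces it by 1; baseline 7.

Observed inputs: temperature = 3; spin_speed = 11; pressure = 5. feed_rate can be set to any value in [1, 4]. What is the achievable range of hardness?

Substituting into the melt_flow equation gives melt_flow = 4*feed_rate + 11.
So cure_index = 8*feed_rate - 18.
This gives hardness = -8*feed_rate + 25.
Linear in feed_rate, so extremes are at the endpoints: feed_rate = 1 gives hardness = 17; feed_rate = 4 gives hardness = -7.

-7 to 17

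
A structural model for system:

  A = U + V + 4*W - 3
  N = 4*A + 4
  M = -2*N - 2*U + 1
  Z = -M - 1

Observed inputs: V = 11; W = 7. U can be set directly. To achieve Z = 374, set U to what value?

Substituting into the A equation gives A = U + 36.
So N = 4*U + 148.
Substituting into the M equation gives M = -10*U - 295.
Z becomes 10*U + 294.
Solve 10*U + 294 = 374: U = (374 - 294) / 10 = 8.

U = 8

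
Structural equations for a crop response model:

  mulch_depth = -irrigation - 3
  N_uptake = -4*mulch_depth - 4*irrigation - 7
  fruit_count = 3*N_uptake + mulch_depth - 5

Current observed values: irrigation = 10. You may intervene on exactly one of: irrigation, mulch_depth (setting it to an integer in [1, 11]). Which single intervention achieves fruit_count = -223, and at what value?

Intervening on irrigation: fruit_count = -irrigation + 7. Reaching -223 requires irrigation = 230, outside [1, 11].
Intervening on mulch_depth: with other inputs at their observed values, fruit_count = -11*mulch_depth - 146. Solving for -223 gives mulch_depth = 7, within [1, 11].

set mulch_depth = 7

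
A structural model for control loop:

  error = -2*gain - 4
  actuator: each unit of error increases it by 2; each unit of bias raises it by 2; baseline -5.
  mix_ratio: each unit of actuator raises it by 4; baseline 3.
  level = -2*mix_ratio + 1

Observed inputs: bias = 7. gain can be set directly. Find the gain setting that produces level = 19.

Substituting into the actuator equation gives actuator = -4*gain + 1.
This gives mix_ratio = -16*gain + 7.
level becomes 32*gain - 13.
Solve 32*gain - 13 = 19: gain = (19 + 13) / 32 = 1.

gain = 1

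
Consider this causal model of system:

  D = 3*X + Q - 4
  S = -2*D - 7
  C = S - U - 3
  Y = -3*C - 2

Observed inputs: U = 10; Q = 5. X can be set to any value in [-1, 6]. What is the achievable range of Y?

Substituting into the D equation gives D = 3*X + 1.
Substituting into the S equation gives S = -6*X - 9.
Substituting into the C equation gives C = -6*X - 22.
Substituting into the Y equation gives Y = 18*X + 64.
Linear in X, so extremes are at the endpoints: X = -1 gives Y = 46; X = 6 gives Y = 172.

46 to 172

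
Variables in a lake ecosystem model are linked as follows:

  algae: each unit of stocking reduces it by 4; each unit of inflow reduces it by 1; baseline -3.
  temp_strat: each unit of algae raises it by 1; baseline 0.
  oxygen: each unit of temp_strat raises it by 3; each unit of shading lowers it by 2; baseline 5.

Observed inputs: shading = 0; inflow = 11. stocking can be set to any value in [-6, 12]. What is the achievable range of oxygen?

-181 to 35

Substituting into the algae equation gives algae = -4*stocking - 14.
So temp_strat = -4*stocking - 14.
This gives oxygen = -12*stocking - 37.
Linear in stocking, so extremes are at the endpoints: stocking = -6 gives oxygen = 35; stocking = 12 gives oxygen = -181.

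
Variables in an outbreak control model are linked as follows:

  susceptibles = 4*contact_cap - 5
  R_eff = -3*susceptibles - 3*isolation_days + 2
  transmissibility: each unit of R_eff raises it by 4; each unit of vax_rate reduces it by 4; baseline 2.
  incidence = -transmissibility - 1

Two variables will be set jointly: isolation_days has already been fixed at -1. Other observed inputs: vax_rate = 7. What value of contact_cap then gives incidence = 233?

contact_cap = 6

With isolation_days held at -1:
Substituting into the R_eff equation gives R_eff = -12*contact_cap + 20.
So transmissibility = -48*contact_cap + 54.
Substituting into the incidence equation gives incidence = 48*contact_cap - 55.
Solve 48*contact_cap - 55 = 233: contact_cap = (233 + 55) / 48 = 6.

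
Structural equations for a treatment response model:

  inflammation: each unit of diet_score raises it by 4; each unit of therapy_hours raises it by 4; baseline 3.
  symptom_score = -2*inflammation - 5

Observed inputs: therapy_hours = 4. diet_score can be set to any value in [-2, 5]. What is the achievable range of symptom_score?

-83 to -27

Substituting into the inflammation equation gives inflammation = 4*diet_score + 19.
symptom_score becomes -8*diet_score - 43.
Linear in diet_score, so extremes are at the endpoints: diet_score = -2 gives symptom_score = -27; diet_score = 5 gives symptom_score = -83.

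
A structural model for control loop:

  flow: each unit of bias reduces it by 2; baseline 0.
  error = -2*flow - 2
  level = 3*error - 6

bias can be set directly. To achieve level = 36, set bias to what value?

bias = 4

Substituting into the error equation gives error = 4*bias - 2.
level becomes 12*bias - 12.
Solve 12*bias - 12 = 36: bias = (36 + 12) / 12 = 4.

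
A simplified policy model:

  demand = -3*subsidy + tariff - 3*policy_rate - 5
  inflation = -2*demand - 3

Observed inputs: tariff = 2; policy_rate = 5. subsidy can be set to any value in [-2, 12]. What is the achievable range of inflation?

21 to 105

Substituting into the demand equation gives demand = -3*subsidy - 18.
Substituting into the inflation equation gives inflation = 6*subsidy + 33.
Linear in subsidy, so extremes are at the endpoints: subsidy = -2 gives inflation = 21; subsidy = 12 gives inflation = 105.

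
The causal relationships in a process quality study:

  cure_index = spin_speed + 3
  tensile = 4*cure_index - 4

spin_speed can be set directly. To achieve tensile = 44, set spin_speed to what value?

Substituting into the tensile equation gives tensile = 4*spin_speed + 8.
Solve 4*spin_speed + 8 = 44: spin_speed = (44 - 8) / 4 = 9.

spin_speed = 9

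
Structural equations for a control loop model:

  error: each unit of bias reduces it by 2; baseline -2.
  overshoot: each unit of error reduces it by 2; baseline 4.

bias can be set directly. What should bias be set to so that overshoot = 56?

bias = 12

Substituting into the overshoot equation gives overshoot = 4*bias + 8.
Solve 4*bias + 8 = 56: bias = (56 - 8) / 4 = 12.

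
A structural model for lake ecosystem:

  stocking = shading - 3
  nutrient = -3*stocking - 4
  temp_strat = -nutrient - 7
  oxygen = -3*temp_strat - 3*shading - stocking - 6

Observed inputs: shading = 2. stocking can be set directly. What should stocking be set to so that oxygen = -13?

stocking = 1

Intervening on stocking fixes its value directly, overriding its dependence on shading.
Substituting into the temp_strat equation gives temp_strat = 3*stocking - 3.
Substituting into the oxygen equation gives oxygen = -10*stocking - 3.
Solve -10*stocking - 3 = -13: stocking = (-13 + 3) / -10 = 1.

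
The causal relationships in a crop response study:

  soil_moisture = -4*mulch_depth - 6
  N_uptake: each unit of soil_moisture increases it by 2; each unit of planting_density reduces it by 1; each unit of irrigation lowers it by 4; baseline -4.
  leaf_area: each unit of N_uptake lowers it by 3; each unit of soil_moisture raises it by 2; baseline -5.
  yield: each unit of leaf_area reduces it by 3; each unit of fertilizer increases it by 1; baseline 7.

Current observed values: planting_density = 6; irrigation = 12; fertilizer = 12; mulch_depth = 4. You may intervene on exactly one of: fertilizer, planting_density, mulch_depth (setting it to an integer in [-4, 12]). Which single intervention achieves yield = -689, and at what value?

Intervening on fertilizer: yield = fertilizer - 764. Reaching -689 requires fertilizer = 75, outside [-4, 12].
Intervening on planting_density: with other inputs at their observed values, yield = -9*planting_density - 698. Solving for -689 gives planting_density = -1, within [-4, 12].
Intervening on mulch_depth: yield = -48*mulch_depth - 560. Reaching -689 requires mulch_depth = 43/16, not an integer.

set planting_density = -1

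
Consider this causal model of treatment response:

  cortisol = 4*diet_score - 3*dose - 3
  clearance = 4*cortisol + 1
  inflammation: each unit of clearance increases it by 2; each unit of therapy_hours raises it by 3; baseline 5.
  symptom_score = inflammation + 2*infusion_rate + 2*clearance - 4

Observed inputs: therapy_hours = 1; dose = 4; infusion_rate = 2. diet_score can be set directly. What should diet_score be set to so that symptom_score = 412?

Substituting into the cortisol equation gives cortisol = 4*diet_score - 15.
Substituting into the clearance equation gives clearance = 16*diet_score - 59.
So inflammation = 32*diet_score - 110.
This gives symptom_score = 64*diet_score - 228.
Solve 64*diet_score - 228 = 412: diet_score = (412 + 228) / 64 = 10.

diet_score = 10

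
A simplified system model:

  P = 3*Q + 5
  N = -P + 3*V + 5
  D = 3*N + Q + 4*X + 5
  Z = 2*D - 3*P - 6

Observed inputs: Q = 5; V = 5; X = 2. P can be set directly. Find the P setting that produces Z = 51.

Intervening on P fixes its value directly, overriding its dependence on Q.
Substituting into the N equation gives N = -P + 20.
D becomes -3*P + 78.
Z becomes -9*P + 150.
Solve -9*P + 150 = 51: P = (51 - 150) / -9 = 11.

P = 11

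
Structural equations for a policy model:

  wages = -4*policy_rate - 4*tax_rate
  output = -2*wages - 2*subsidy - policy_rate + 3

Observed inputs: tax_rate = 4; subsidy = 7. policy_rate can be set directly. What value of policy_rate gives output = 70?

policy_rate = 7

Substituting into the wages equation gives wages = -4*policy_rate - 16.
Substituting into the output equation gives output = 7*policy_rate + 21.
Solve 7*policy_rate + 21 = 70: policy_rate = (70 - 21) / 7 = 7.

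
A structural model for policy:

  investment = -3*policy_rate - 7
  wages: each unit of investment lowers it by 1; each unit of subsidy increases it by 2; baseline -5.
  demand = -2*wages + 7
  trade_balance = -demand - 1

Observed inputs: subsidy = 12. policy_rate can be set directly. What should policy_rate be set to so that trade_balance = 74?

policy_rate = 5

Substituting into the wages equation gives wages = 3*policy_rate + 26.
Substituting into the demand equation gives demand = -6*policy_rate - 45.
This gives trade_balance = 6*policy_rate + 44.
Solve 6*policy_rate + 44 = 74: policy_rate = (74 - 44) / 6 = 5.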